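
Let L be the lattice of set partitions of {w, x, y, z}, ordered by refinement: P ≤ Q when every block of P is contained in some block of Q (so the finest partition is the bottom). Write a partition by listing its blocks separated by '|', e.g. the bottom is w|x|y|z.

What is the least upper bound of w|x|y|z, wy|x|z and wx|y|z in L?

wxy|z

Common upper bounds of {w|x|y|z, wy|x|z, wx|y|z}: wxyz, wxy|z.
The least among these is wxy|z.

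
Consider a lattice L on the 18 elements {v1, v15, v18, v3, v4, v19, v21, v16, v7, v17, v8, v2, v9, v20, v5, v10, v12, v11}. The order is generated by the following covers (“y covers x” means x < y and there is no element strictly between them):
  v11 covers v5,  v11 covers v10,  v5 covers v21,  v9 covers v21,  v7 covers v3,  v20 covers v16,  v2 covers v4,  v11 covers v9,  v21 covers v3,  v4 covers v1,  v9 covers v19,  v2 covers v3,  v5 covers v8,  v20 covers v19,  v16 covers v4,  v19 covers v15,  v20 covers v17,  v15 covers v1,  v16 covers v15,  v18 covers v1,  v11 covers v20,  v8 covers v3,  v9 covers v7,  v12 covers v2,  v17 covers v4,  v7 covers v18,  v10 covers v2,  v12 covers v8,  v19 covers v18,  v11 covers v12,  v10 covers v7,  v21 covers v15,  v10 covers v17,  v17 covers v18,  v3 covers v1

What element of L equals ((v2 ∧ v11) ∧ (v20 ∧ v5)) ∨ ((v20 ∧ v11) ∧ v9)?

v19

v2 ∧ v11 = v2
v20 ∧ v5 = v15
v2 ∧ v15 = v1
v20 ∧ v11 = v20
v20 ∧ v9 = v19
v1 ∨ v19 = v19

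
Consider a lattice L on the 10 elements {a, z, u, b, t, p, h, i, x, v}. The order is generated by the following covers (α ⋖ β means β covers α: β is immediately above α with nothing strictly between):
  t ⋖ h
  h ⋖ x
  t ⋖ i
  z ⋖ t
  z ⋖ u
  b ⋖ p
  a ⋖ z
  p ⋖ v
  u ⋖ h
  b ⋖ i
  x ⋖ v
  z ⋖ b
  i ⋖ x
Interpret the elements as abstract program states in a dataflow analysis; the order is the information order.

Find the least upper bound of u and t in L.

Common upper bounds of {u, t}: h, v, x.
The least among these is h.

h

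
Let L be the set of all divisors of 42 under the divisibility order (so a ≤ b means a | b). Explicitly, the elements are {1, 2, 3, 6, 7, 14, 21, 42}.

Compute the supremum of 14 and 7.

In the divisibility order, the join is the least common multiple: lcm(14, 7) = 14.

14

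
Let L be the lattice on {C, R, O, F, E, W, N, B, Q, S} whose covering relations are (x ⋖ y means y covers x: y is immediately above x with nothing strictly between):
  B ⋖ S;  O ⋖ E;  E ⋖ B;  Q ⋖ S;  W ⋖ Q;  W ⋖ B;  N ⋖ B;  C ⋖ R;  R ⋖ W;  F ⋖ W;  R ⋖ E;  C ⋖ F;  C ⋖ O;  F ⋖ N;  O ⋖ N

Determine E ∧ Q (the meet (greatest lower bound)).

R

Common lower bounds of {E, Q}: C, R.
The greatest among these is R.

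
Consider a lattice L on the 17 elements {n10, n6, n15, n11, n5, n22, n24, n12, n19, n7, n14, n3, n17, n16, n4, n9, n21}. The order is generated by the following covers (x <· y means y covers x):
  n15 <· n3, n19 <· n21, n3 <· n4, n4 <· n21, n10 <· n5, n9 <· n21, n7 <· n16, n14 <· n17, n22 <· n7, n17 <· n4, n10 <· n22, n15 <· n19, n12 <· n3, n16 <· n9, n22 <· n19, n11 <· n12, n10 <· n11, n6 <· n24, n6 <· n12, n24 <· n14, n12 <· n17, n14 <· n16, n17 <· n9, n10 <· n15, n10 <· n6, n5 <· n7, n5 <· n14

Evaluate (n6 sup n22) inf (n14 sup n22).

n16

n6 ∨ n22 = n16
n14 ∨ n22 = n16
n16 ∧ n16 = n16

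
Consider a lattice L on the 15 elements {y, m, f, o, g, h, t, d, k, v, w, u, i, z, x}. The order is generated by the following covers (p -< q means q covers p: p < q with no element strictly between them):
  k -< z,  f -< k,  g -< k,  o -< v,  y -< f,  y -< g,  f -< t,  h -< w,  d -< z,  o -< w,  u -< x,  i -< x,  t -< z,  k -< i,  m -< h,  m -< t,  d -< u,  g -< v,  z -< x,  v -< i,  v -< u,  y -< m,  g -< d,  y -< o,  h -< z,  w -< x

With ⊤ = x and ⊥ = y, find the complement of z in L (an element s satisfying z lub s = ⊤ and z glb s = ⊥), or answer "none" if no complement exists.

o

Need s with z ∨ s = x and z ∧ s = y.
Checking each element gives: o.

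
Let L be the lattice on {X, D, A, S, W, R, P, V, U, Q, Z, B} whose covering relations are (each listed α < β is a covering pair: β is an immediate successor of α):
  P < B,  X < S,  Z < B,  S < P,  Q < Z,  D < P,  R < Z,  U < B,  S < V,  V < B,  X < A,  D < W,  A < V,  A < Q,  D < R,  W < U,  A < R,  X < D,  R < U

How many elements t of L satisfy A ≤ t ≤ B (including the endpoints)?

The interval [A, B] = {A, B, Q, R, U, V, Z}, which has 7 elements.

7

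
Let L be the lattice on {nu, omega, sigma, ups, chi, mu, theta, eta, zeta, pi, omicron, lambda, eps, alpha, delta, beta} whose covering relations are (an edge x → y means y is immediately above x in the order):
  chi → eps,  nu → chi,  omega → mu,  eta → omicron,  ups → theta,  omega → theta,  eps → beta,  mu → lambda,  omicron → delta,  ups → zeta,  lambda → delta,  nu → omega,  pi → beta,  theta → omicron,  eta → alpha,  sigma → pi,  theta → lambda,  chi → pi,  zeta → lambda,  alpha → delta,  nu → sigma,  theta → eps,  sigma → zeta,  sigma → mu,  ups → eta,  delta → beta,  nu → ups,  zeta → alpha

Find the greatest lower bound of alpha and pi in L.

Common lower bounds of {alpha, pi}: nu, sigma.
The greatest among these is sigma.

sigma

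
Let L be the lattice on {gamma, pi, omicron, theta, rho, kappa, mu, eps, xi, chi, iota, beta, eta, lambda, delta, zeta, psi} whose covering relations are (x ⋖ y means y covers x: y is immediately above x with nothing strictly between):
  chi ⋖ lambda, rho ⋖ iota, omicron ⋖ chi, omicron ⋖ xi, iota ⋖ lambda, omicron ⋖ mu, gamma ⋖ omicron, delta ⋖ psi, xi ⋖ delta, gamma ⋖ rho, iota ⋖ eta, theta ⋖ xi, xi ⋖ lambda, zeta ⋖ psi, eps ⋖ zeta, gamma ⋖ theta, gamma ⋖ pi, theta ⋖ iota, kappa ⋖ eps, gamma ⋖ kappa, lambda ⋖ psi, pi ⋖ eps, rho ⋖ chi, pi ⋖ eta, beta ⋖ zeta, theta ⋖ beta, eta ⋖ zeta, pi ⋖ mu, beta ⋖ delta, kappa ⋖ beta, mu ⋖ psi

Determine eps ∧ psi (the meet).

Common lower bounds of {eps, psi}: eps, gamma, kappa, pi.
The greatest among these is eps.

eps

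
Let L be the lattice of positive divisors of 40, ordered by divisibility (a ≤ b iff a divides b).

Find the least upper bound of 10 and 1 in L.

10

Common upper bounds of {10, 1}: 10, 20, 40.
The least among these is 10.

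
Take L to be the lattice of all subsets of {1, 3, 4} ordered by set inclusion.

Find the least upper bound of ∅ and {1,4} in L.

Under ⊆, join is union: ∅ ∪ {1,4} = {1,4}.

{1,4}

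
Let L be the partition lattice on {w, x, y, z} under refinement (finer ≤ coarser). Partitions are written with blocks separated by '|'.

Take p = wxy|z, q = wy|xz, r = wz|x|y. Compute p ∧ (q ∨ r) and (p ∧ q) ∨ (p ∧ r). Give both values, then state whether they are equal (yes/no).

q ∨ r = wxyz, so p ∧ (q ∨ r) = wxy|z ∧ wxyz = wxy|z.
p ∧ q = wy|x|z and p ∧ r = w|x|y|z, so (p ∧ q) ∨ (p ∧ r) = wy|x|z ∨ w|x|y|z = wy|x|z.
Equal: no.

wxy|z; wy|x|z; no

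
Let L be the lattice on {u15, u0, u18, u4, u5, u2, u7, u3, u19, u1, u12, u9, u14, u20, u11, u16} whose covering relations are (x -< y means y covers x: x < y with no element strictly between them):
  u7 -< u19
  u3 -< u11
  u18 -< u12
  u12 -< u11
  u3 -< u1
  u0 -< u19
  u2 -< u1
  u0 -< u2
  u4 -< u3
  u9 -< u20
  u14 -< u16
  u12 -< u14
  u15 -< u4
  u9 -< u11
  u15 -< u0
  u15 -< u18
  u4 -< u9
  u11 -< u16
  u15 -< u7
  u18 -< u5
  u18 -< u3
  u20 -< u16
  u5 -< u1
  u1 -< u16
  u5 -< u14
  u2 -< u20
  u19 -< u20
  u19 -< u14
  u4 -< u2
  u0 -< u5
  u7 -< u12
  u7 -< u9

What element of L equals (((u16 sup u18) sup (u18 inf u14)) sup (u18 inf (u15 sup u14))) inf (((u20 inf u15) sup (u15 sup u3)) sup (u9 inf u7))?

u11

u16 ∨ u18 = u16
u18 ∧ u14 = u18
u16 ∨ u18 = u16
u15 ∨ u14 = u14
u18 ∧ u14 = u18
u16 ∨ u18 = u16
u20 ∧ u15 = u15
u15 ∨ u3 = u3
u15 ∨ u3 = u3
u9 ∧ u7 = u7
u3 ∨ u7 = u11
u16 ∧ u11 = u11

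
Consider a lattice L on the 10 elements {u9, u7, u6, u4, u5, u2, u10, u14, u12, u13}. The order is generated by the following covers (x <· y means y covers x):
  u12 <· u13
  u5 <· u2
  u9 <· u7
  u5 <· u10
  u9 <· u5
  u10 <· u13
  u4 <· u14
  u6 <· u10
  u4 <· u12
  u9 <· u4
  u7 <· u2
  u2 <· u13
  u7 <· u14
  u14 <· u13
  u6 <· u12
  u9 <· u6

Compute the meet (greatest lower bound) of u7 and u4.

Common lower bounds of {u7, u4}: u9.
The greatest among these is u9.

u9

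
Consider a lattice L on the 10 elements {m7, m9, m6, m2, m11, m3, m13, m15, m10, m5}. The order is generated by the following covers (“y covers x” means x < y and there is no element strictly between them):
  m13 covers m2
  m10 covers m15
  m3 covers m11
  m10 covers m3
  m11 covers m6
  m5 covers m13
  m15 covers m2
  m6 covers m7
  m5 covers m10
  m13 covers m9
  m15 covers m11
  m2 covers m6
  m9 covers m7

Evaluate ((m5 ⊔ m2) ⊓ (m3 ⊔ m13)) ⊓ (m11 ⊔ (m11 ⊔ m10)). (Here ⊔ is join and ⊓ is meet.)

m5 ∨ m2 = m5
m3 ∨ m13 = m5
m5 ∧ m5 = m5
m11 ∨ m10 = m10
m11 ∨ m10 = m10
m5 ∧ m10 = m10

m10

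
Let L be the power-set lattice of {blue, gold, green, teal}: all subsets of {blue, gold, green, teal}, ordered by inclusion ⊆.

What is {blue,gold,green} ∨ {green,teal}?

Common upper bounds of {{blue,gold,green}, {green,teal}}: {blue,gold,green,teal}.
The least among these is {blue,gold,green,teal}.

{blue,gold,green,teal}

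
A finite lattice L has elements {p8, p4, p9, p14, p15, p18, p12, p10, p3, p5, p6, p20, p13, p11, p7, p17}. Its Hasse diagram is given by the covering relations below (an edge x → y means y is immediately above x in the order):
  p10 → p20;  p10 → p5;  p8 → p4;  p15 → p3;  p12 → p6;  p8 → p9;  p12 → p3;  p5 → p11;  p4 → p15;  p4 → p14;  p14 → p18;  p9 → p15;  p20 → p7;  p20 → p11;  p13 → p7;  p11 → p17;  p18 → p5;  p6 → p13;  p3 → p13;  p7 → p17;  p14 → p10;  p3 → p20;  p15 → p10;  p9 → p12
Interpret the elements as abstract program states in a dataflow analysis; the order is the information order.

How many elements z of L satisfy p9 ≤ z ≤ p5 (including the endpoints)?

The interval [p9, p5] = {p10, p15, p5, p9}, which has 4 elements.

4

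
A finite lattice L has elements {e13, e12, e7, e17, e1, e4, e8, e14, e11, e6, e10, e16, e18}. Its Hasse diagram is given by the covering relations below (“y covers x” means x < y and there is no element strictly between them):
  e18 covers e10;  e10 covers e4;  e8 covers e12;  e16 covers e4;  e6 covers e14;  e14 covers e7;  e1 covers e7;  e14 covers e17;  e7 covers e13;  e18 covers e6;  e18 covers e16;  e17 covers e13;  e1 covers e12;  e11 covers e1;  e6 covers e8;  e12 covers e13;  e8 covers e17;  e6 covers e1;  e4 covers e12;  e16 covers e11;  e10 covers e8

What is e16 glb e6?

Common lower bounds of {e16, e6}: e1, e12, e13, e7.
The greatest among these is e1.

e1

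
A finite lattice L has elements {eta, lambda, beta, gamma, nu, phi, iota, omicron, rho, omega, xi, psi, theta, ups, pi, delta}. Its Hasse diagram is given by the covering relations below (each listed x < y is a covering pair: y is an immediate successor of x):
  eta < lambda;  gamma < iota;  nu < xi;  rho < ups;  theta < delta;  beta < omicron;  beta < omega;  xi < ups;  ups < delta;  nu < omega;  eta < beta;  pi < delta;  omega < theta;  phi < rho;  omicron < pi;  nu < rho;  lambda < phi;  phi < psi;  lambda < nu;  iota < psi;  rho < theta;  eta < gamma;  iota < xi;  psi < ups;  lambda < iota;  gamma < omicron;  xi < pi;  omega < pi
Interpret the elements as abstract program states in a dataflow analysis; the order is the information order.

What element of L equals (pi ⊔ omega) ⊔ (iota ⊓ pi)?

pi

pi ∨ omega = pi
iota ∧ pi = iota
pi ∨ iota = pi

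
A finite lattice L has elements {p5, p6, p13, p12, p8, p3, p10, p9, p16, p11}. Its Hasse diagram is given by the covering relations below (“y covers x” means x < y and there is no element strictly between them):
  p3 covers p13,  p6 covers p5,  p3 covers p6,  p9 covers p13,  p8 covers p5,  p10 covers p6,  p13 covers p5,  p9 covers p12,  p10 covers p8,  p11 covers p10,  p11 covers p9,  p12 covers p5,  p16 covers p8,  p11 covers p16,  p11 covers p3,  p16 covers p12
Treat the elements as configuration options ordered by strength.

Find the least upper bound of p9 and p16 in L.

Common upper bounds of {p9, p16}: p11.
The least among these is p11.

p11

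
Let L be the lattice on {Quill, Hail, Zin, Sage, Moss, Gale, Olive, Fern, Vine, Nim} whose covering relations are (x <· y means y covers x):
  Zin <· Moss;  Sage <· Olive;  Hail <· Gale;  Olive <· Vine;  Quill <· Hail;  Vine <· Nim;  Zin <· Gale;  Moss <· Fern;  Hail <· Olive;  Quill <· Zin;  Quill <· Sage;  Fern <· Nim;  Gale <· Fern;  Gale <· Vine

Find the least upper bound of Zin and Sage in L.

Vine

Common upper bounds of {Zin, Sage}: Nim, Vine.
The least among these is Vine.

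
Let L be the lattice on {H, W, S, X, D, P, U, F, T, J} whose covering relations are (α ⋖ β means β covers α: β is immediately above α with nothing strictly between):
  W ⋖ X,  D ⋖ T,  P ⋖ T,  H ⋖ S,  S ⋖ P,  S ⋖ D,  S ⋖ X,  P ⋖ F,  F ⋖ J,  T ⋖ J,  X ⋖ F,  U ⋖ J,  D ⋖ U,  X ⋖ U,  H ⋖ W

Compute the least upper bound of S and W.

X

Common upper bounds of {S, W}: F, J, U, X.
The least among these is X.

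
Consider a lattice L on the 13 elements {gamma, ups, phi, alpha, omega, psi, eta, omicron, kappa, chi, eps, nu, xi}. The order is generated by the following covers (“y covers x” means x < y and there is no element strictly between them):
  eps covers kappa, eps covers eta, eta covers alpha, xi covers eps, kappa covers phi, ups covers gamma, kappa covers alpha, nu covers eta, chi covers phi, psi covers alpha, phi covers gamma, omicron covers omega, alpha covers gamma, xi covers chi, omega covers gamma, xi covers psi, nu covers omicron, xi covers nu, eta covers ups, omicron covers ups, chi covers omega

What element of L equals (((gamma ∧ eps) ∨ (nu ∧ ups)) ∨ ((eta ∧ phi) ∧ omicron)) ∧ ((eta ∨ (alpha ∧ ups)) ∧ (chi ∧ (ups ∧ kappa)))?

gamma ∧ eps = gamma
nu ∧ ups = ups
gamma ∨ ups = ups
eta ∧ phi = gamma
gamma ∧ omicron = gamma
ups ∨ gamma = ups
alpha ∧ ups = gamma
eta ∨ gamma = eta
ups ∧ kappa = gamma
chi ∧ gamma = gamma
eta ∧ gamma = gamma
ups ∧ gamma = gamma

gamma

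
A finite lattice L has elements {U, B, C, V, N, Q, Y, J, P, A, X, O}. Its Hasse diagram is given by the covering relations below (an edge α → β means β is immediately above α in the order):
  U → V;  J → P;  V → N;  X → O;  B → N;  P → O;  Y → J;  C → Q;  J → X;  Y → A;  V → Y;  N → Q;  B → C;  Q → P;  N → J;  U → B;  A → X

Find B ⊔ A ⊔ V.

X

Common upper bounds of {B, A, V}: O, X.
The least among these is X.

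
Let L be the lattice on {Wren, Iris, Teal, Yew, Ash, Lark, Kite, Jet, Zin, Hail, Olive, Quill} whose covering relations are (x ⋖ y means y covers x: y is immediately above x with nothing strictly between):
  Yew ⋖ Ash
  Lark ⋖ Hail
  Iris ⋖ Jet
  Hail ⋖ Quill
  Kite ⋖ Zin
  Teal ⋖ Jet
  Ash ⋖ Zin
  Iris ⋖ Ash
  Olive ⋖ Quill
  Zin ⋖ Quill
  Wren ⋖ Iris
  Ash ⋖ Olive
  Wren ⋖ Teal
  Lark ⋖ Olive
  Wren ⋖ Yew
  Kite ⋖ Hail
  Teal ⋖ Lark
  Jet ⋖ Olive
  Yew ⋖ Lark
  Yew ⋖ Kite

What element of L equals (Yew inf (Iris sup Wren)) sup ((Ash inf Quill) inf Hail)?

Iris ∨ Wren = Iris
Yew ∧ Iris = Wren
Ash ∧ Quill = Ash
Ash ∧ Hail = Yew
Wren ∨ Yew = Yew

Yew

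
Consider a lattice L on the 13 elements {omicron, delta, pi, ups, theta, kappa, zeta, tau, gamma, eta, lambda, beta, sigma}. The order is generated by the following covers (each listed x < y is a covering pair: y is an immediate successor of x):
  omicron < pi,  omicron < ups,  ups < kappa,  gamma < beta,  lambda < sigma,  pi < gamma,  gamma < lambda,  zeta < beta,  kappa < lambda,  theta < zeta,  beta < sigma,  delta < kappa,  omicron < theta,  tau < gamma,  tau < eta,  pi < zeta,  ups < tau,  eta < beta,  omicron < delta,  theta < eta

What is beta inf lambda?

gamma

Common lower bounds of {beta, lambda}: gamma, omicron, pi, tau, ups.
The greatest among these is gamma.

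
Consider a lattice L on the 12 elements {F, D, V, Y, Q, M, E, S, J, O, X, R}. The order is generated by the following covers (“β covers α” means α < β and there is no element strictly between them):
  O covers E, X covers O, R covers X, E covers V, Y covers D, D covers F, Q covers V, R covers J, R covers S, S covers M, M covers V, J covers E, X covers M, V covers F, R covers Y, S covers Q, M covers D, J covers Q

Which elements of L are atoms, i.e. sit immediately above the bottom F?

The atoms are exactly the elements that cover F: D, V.

D, V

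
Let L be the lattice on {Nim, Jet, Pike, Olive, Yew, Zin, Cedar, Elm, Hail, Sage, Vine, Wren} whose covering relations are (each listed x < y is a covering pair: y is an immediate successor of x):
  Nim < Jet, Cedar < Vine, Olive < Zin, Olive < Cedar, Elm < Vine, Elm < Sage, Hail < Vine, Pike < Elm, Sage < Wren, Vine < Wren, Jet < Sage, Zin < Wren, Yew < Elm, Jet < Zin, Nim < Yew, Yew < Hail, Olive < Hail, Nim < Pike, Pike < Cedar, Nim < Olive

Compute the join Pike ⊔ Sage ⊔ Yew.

Common upper bounds of {Pike, Sage, Yew}: Sage, Wren.
The least among these is Sage.

Sage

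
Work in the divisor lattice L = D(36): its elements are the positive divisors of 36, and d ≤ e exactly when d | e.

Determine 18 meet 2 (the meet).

2

In the divisibility order, the meet is the greatest common divisor: gcd(18, 2) = 2.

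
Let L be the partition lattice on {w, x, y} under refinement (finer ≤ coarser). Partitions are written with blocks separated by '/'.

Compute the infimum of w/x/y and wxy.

The meet (common refinement) of w/x/y and wxy intersects blocks pairwise, giving w/x/y.

w/x/y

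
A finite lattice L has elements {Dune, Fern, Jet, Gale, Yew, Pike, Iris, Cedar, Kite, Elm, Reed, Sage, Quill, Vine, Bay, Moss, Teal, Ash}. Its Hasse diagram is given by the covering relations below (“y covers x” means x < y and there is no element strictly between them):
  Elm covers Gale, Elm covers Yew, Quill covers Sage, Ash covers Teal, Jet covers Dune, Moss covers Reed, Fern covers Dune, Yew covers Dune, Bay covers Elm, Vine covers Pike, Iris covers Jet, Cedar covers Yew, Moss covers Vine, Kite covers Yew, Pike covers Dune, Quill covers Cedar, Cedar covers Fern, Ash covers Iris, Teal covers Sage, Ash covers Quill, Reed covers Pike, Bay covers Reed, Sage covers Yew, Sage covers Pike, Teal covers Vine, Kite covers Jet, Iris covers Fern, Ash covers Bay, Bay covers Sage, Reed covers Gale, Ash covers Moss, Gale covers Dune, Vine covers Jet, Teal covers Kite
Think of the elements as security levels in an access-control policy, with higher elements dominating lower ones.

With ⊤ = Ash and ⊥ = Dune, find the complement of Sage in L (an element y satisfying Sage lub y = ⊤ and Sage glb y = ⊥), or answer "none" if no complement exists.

Iris

Need y with Sage ∨ y = Ash and Sage ∧ y = Dune.
Checking each element gives: Iris.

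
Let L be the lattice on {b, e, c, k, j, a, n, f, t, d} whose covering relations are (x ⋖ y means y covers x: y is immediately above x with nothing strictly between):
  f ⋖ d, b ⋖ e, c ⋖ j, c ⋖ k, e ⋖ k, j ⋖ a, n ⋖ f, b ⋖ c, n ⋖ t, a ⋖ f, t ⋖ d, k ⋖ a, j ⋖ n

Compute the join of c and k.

k

Common upper bounds of {c, k}: a, d, f, k.
The least among these is k.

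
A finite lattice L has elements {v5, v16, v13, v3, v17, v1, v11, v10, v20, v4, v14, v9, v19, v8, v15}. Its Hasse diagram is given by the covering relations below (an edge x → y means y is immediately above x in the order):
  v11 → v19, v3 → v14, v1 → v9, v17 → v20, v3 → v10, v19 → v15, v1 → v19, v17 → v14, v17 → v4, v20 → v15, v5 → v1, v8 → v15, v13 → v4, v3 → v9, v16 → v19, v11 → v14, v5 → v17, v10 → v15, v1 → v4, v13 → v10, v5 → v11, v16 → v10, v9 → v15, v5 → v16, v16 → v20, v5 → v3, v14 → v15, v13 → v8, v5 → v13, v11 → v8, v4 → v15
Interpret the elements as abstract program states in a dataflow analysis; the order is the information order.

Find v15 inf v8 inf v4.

v13

Common lower bounds of {v15, v8, v4}: v13, v5.
The greatest among these is v13.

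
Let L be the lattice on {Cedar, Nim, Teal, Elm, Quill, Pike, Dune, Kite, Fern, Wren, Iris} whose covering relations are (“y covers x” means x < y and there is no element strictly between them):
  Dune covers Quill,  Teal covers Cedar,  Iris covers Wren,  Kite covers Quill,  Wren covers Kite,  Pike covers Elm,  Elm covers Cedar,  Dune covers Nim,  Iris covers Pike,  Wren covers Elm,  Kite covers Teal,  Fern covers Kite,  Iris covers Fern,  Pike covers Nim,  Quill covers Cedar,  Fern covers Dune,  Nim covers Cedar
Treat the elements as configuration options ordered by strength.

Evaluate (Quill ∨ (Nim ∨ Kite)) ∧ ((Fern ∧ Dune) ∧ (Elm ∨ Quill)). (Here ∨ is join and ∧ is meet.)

Quill

Nim ∨ Kite = Fern
Quill ∨ Fern = Fern
Fern ∧ Dune = Dune
Elm ∨ Quill = Wren
Dune ∧ Wren = Quill
Fern ∧ Quill = Quill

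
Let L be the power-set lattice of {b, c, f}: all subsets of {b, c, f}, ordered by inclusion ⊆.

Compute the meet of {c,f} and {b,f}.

{f}

Under ⊆, meet is intersection: {c,f} ∩ {b,f} = {f}.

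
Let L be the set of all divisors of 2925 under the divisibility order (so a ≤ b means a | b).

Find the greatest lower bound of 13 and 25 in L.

1

Common lower bounds of {13, 25}: 1.
The greatest among these is 1.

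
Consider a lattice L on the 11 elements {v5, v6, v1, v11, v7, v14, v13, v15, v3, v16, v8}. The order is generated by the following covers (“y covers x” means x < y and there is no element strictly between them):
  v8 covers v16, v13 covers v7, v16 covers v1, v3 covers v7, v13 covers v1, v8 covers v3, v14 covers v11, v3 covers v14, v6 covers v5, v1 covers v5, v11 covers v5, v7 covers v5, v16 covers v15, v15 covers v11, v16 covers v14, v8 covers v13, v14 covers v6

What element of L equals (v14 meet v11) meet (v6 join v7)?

v11

v14 ∧ v11 = v11
v6 ∨ v7 = v3
v11 ∧ v3 = v11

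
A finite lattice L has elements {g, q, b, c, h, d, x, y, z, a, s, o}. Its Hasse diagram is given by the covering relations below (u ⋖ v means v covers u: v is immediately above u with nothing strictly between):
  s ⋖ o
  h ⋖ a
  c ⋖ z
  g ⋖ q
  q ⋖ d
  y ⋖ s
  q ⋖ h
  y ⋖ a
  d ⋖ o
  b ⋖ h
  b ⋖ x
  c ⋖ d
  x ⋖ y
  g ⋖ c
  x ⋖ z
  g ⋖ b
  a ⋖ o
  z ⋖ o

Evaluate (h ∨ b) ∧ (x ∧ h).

h ∨ b = h
x ∧ h = b
h ∧ b = b

b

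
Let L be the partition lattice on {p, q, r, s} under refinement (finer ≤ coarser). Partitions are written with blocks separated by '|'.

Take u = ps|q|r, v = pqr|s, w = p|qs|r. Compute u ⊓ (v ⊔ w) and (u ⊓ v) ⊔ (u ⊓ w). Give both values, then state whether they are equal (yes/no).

ps|q|r; p|q|r|s; no

v ⊔ w = pqrs, so u ⊓ (v ⊔ w) = ps|q|r ⊓ pqrs = ps|q|r.
u ⊓ v = p|q|r|s and u ⊓ w = p|q|r|s, so (u ⊓ v) ⊔ (u ⊓ w) = p|q|r|s ⊔ p|q|r|s = p|q|r|s.
Equal: no.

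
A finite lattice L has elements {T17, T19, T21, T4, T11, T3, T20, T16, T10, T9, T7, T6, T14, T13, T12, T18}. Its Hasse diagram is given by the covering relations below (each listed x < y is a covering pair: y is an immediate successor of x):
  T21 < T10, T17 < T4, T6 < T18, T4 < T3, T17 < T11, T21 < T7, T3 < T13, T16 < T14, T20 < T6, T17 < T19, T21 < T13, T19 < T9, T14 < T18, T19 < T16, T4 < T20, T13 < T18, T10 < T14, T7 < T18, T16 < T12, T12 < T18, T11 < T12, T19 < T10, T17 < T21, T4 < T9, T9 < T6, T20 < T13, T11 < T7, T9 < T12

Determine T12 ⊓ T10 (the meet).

T19

Common lower bounds of {T12, T10}: T17, T19.
The greatest among these is T19.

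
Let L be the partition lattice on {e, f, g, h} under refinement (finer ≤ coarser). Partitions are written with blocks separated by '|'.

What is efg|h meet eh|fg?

e|fg|h

The meet (common refinement) of efg|h and eh|fg intersects blocks pairwise, giving e|fg|h.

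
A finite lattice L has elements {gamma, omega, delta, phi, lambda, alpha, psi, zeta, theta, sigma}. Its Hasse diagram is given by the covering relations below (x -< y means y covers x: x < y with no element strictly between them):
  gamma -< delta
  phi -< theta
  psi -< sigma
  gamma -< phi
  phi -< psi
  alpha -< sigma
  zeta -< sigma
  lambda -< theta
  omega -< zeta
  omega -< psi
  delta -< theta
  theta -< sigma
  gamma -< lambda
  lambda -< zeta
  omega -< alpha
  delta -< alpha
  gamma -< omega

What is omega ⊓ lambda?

Common lower bounds of {omega, lambda}: gamma.
The greatest among these is gamma.

gamma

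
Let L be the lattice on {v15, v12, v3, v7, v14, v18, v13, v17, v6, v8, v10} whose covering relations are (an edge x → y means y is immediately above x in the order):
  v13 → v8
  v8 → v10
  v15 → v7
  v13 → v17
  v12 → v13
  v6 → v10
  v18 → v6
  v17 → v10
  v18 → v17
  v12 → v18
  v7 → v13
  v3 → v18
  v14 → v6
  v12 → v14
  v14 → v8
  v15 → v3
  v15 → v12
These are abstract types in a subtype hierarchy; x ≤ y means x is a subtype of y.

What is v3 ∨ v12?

v18

Common upper bounds of {v3, v12}: v10, v17, v18, v6.
The least among these is v18.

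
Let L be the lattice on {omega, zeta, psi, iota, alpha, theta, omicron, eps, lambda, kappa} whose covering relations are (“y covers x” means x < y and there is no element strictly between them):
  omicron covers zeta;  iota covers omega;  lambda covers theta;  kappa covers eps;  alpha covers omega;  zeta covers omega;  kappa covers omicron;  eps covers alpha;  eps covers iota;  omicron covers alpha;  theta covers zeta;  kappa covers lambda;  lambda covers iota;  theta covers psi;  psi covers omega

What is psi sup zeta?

theta

Common upper bounds of {psi, zeta}: kappa, lambda, theta.
The least among these is theta.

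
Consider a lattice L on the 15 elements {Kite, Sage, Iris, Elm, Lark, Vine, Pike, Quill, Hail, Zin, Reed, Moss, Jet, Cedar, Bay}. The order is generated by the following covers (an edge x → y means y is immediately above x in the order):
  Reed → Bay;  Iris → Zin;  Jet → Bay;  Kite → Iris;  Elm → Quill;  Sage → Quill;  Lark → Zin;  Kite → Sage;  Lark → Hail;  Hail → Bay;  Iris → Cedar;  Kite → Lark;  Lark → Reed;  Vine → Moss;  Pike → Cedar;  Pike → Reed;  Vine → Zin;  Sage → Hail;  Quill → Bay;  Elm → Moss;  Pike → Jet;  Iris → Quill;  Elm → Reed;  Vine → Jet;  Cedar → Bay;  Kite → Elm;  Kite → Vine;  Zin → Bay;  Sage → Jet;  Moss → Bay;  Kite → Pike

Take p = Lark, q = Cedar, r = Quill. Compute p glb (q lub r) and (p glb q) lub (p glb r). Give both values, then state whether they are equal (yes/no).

q lub r = Bay, so p glb (q lub r) = Lark glb Bay = Lark.
p glb q = Kite and p glb r = Kite, so (p glb q) lub (p glb r) = Kite lub Kite = Kite.
Equal: no.

Lark; Kite; no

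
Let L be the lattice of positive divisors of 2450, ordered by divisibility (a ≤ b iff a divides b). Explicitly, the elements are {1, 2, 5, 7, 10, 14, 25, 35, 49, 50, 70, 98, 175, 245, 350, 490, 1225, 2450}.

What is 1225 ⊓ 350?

In the divisibility order, the meet is the greatest common divisor: gcd(1225, 350) = 175.

175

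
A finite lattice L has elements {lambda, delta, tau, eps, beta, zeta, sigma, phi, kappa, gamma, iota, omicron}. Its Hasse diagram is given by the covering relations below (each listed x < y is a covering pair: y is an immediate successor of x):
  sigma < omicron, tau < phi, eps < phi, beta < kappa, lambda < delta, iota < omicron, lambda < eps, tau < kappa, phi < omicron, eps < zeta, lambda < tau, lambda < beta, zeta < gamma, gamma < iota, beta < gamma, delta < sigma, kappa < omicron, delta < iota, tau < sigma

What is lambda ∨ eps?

eps

Common upper bounds of {lambda, eps}: eps, gamma, iota, omicron, phi, zeta.
The least among these is eps.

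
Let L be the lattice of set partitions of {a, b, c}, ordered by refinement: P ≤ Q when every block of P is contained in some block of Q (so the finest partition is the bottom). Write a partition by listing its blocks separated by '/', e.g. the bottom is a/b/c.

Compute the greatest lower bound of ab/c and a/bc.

The meet (common refinement) of ab/c and a/bc intersects blocks pairwise, giving a/b/c.

a/b/c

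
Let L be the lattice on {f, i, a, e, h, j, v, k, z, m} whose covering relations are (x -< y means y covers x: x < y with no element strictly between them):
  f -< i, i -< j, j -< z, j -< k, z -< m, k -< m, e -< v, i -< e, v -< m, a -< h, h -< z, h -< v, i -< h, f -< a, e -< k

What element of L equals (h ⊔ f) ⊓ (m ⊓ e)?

i

h ∨ f = h
m ∧ e = e
h ∧ e = i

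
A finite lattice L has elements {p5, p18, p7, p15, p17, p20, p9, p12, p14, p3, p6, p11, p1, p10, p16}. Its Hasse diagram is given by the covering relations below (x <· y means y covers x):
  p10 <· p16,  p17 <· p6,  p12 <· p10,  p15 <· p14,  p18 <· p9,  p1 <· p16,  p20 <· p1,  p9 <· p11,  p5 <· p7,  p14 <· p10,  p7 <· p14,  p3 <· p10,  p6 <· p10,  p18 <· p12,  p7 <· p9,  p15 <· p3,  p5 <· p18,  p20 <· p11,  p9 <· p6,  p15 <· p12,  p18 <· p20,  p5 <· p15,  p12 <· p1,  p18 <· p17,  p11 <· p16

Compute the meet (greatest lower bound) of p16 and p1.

Common lower bounds of {p16, p1}: p1, p12, p15, p18, p20, p5.
The greatest among these is p1.

p1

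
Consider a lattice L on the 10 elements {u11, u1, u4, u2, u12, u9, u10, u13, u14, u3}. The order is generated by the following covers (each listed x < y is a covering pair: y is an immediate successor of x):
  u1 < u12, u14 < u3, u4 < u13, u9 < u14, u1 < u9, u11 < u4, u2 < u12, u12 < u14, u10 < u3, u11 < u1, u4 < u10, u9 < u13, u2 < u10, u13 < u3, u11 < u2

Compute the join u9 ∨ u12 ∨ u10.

u3

Common upper bounds of {u9, u12, u10}: u3.
The least among these is u3.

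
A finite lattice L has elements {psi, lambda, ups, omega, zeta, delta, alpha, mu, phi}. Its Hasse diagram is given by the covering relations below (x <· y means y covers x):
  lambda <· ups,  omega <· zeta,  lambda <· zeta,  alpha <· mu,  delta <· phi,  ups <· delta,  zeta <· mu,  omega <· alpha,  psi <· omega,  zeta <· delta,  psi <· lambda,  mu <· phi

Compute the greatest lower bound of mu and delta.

zeta

Common lower bounds of {mu, delta}: lambda, omega, psi, zeta.
The greatest among these is zeta.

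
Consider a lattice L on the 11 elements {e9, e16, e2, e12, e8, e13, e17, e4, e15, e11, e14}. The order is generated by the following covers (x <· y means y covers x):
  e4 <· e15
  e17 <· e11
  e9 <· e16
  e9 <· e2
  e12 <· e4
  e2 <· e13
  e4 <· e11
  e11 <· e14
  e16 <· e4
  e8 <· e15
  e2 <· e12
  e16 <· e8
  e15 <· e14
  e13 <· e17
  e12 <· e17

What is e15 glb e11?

e4

Common lower bounds of {e15, e11}: e12, e16, e2, e4, e9.
The greatest among these is e4.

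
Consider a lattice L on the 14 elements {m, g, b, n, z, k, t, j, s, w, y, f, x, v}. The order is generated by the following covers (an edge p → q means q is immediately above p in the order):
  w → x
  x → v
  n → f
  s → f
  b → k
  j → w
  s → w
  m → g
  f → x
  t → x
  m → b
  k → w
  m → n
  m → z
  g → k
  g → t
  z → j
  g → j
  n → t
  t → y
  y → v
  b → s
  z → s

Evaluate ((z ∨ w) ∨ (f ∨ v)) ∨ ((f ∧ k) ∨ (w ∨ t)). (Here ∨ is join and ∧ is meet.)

v

z ∨ w = w
f ∨ v = v
w ∨ v = v
f ∧ k = b
w ∨ t = x
b ∨ x = x
v ∨ x = v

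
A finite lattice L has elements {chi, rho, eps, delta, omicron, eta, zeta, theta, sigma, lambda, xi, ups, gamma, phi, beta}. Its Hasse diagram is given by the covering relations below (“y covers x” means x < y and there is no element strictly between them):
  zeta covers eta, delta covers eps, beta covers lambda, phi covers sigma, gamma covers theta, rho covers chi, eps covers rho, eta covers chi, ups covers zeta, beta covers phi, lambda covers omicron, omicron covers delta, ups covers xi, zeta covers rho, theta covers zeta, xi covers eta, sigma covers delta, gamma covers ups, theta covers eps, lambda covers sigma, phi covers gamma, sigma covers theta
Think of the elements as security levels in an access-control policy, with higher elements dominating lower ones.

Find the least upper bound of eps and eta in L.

Common upper bounds of {eps, eta}: beta, gamma, lambda, phi, sigma, theta.
The least among these is theta.

theta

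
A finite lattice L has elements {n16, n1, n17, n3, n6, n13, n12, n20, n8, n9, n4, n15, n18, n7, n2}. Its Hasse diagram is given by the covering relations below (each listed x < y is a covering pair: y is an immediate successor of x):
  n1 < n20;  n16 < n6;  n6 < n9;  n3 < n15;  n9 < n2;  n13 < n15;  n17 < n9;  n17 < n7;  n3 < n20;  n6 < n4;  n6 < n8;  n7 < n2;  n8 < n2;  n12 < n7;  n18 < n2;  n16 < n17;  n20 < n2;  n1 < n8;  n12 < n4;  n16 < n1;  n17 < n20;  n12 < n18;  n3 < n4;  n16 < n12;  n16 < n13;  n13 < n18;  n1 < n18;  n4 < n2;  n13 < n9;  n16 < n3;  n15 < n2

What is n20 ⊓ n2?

Common lower bounds of {n20, n2}: n1, n16, n17, n20, n3.
The greatest among these is n20.

n20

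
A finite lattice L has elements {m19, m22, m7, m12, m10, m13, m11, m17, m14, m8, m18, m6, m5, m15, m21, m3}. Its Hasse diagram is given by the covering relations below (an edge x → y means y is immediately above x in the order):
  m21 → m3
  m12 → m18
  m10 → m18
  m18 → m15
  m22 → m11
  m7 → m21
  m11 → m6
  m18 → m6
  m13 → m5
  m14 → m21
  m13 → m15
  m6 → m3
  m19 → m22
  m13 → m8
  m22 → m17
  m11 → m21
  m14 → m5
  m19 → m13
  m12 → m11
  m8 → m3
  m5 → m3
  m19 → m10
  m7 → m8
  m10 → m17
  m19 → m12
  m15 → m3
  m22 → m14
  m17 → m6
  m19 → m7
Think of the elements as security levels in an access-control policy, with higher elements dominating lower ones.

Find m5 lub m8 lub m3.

Common upper bounds of {m5, m8, m3}: m3.
The least among these is m3.

m3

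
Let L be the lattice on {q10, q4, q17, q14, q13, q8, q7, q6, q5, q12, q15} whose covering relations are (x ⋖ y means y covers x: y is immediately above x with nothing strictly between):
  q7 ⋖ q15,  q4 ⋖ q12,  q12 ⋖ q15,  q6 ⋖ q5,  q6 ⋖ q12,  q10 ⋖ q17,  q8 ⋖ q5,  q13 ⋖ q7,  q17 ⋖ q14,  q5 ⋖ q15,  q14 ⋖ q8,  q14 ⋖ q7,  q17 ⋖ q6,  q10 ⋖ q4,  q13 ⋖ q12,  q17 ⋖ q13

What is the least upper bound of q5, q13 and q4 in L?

Common upper bounds of {q5, q13, q4}: q15.
The least among these is q15.

q15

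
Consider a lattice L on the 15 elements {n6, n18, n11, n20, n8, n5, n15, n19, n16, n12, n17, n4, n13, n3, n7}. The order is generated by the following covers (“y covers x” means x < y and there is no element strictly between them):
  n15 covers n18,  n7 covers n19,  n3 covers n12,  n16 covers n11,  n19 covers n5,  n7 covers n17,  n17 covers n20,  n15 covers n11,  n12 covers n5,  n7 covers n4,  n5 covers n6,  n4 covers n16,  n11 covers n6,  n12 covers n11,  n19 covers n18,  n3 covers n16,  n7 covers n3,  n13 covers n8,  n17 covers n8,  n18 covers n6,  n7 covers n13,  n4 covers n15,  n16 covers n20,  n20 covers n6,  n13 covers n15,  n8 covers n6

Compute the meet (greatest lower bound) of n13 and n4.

Common lower bounds of {n13, n4}: n11, n15, n18, n6.
The greatest among these is n15.

n15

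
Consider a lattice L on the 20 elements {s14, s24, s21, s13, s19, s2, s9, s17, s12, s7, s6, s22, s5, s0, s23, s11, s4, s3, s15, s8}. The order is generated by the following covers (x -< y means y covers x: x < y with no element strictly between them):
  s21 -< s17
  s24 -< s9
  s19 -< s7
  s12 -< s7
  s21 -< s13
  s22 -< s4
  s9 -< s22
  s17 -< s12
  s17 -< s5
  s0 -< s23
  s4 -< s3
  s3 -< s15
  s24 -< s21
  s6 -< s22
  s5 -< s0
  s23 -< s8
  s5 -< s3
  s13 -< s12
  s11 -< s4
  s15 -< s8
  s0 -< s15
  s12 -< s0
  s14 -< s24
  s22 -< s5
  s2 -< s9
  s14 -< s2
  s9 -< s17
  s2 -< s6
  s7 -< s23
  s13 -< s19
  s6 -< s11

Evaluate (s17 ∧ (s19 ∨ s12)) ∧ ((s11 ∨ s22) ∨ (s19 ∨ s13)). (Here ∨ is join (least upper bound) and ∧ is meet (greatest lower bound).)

s19 ∨ s12 = s7
s17 ∧ s7 = s17
s11 ∨ s22 = s4
s19 ∨ s13 = s19
s4 ∨ s19 = s8
s17 ∧ s8 = s17

s17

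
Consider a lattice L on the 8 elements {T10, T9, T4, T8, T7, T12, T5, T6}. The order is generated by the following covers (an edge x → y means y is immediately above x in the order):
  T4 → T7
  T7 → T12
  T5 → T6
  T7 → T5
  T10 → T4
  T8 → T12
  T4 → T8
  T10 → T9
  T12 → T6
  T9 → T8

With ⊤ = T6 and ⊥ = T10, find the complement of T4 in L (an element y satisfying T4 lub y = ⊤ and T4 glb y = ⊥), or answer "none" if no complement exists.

For every candidate y, either T4 ∨ y ≠ T6 or T4 ∧ y ≠ T10; no complement exists.

none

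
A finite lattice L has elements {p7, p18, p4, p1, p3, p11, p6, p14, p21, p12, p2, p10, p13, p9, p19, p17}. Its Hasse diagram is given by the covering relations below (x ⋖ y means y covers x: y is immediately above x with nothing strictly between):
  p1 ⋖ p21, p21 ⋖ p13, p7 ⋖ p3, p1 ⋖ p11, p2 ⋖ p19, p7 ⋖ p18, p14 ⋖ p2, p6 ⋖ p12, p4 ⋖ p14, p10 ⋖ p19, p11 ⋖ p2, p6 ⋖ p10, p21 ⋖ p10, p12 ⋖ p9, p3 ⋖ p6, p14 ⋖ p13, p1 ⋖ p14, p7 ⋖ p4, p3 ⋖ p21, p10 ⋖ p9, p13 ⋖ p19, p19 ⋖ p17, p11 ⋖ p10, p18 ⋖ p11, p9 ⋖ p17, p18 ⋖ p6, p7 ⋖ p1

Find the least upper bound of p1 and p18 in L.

p11

Common upper bounds of {p1, p18}: p10, p11, p17, p19, p2, p9.
The least among these is p11.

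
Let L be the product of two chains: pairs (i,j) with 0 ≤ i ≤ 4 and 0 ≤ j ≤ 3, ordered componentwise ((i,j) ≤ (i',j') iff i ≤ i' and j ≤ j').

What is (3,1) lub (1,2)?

In a product of chains, the join is componentwise max, giving (3,2).

(3,2)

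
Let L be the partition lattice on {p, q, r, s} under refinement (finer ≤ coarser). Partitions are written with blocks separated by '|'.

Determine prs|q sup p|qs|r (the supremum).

pqrs

The join of prs|q and p|qs|r merges any blocks that overlap across the partitions, giving pqrs.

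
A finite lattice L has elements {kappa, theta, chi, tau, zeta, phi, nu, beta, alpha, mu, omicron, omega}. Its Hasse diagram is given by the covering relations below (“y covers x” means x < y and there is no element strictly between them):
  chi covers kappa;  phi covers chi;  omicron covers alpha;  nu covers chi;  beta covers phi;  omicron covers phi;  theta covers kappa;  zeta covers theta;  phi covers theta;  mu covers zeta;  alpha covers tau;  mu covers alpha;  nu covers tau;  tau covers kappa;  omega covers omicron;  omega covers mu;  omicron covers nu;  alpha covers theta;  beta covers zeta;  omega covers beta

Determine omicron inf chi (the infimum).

Common lower bounds of {omicron, chi}: chi, kappa.
The greatest among these is chi.

chi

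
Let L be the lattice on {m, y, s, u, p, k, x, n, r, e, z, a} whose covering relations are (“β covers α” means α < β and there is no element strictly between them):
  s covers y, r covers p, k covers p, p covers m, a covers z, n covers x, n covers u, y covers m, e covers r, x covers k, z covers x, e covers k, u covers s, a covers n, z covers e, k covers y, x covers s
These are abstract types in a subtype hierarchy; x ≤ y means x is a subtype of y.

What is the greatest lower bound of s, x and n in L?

Common lower bounds of {s, x, n}: m, s, y.
The greatest among these is s.

s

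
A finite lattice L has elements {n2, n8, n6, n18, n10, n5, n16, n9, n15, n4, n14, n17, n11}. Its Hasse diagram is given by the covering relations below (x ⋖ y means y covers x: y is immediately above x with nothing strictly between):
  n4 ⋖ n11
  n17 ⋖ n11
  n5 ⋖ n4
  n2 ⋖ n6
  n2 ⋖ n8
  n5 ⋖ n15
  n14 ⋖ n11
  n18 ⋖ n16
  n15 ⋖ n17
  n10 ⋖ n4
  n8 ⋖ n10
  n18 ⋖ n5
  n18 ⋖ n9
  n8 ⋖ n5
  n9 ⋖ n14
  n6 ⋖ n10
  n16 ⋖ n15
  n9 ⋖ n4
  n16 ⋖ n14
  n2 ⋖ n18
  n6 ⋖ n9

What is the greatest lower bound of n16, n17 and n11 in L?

n16

Common lower bounds of {n16, n17, n11}: n16, n18, n2.
The greatest among these is n16.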